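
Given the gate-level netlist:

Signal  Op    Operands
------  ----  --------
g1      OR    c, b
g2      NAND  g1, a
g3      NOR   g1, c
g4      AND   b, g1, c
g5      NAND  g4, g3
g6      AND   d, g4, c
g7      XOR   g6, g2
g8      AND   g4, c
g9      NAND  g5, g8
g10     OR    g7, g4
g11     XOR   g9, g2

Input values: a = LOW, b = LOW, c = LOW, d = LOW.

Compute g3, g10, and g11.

g1 = c OR b = LOW OR LOW = LOW
g2 = g1 NAND a = LOW NAND LOW = HIGH
g3 = g1 NOR c = LOW NOR LOW = HIGH
g4 = b AND g1 AND c = LOW AND LOW AND LOW = LOW
g5 = g4 NAND g3 = LOW NAND HIGH = HIGH
g6 = d AND g4 AND c = LOW AND LOW AND LOW = LOW
g7 = g6 XOR g2 = LOW XOR HIGH = HIGH
g8 = g4 AND c = LOW AND LOW = LOW
g9 = g5 NAND g8 = HIGH NAND LOW = HIGH
g10 = g7 OR g4 = HIGH OR LOW = HIGH
g11 = g9 XOR g2 = HIGH XOR HIGH = LOW

g3 = HIGH, g10 = HIGH, g11 = LOW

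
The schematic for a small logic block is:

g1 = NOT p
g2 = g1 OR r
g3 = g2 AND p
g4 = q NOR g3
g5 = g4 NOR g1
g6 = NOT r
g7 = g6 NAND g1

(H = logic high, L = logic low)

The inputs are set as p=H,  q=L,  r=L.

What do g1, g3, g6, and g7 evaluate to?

g1 = L; g3 = L; g6 = H; g7 = H

g1 = NOT p = NOT H = L
g2 = g1 OR r = L OR L = L
g3 = g2 AND p = L AND H = L
g6 = NOT r = NOT L = H
g7 = g6 NAND g1 = H NAND L = H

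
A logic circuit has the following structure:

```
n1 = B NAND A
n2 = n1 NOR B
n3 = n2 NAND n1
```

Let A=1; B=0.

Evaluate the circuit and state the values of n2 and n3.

n2 = 0, n3 = 1

n1 = B NAND A = 0 NAND 1 = 1
n2 = n1 NOR B = 1 NOR 0 = 0
n3 = n2 NAND n1 = 0 NAND 1 = 1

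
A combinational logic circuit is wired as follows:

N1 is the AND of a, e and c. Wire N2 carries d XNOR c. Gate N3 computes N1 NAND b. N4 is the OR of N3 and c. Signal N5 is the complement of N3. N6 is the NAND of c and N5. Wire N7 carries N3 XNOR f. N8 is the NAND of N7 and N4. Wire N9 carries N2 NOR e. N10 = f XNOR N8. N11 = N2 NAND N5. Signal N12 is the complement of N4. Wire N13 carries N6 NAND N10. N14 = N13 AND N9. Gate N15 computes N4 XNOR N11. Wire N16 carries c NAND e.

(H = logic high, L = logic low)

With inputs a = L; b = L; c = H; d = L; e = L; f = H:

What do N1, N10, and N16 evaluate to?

N1 = a AND e AND c = L AND L AND H = L
N3 = N1 NAND b = L NAND L = H
N4 = N3 OR c = H OR H = H
N7 = N3 XNOR f = H XNOR H = H
N8 = N7 NAND N4 = H NAND H = L
N10 = f XNOR N8 = H XNOR L = L
N16 = c NAND e = H NAND L = H

N1 = L  N10 = L  N16 = H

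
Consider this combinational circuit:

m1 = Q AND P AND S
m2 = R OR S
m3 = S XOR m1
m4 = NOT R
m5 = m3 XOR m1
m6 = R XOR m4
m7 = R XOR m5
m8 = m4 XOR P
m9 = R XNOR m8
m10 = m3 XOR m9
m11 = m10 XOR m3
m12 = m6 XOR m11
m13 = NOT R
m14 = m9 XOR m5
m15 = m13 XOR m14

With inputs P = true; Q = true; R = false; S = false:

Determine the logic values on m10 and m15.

m1 = Q AND P AND S = true AND true AND false = false
m3 = S XOR m1 = false XOR false = false
m4 = NOT R = NOT false = true
m5 = m3 XOR m1 = false XOR false = false
m8 = m4 XOR P = true XOR true = false
m9 = R XNOR m8 = false XNOR false = true
m10 = m3 XOR m9 = false XOR true = true
m13 = NOT R = NOT false = true
m14 = m9 XOR m5 = true XOR false = true
m15 = m13 XOR m14 = true XOR true = false

m10 = true; m15 = false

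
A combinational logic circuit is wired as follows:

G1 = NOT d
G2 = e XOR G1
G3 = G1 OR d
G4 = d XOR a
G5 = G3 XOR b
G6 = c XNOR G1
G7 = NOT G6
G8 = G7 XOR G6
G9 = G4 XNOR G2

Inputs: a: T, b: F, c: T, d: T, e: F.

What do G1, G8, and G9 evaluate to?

G1 = NOT d = NOT T = F
G2 = e XOR G1 = F XOR F = F
G4 = d XOR a = T XOR T = F
G6 = c XNOR G1 = T XNOR F = F
G7 = NOT G6 = NOT F = T
G8 = G7 XOR G6 = T XOR F = T
G9 = G4 XNOR G2 = F XNOR F = T

G1 = F  G8 = T  G9 = T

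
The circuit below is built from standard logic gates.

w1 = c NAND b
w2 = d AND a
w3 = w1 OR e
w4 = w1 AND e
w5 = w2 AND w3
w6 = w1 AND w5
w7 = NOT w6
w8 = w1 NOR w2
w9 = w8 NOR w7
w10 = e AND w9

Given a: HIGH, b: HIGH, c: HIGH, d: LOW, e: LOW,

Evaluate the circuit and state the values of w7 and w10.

w1 = c NAND b = HIGH NAND HIGH = LOW
w2 = d AND a = LOW AND HIGH = LOW
w3 = w1 OR e = LOW OR LOW = LOW
w5 = w2 AND w3 = LOW AND LOW = LOW
w6 = w1 AND w5 = LOW AND LOW = LOW
w7 = NOT w6 = NOT LOW = HIGH
w8 = w1 NOR w2 = LOW NOR LOW = HIGH
w9 = w8 NOR w7 = HIGH NOR HIGH = LOW
w10 = e AND w9 = LOW AND LOW = LOW

w7 = HIGH, w10 = LOW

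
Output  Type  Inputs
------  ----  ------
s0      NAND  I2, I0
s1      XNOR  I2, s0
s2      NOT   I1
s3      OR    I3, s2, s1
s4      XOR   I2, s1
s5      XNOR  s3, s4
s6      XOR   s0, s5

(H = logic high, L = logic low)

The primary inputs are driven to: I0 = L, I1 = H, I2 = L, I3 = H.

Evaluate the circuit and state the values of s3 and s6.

s3 = H, s6 = H

s0 = I2 NAND I0 = L NAND L = H
s1 = I2 XNOR s0 = L XNOR H = L
s2 = NOT I1 = NOT H = L
s3 = I3 OR s2 OR s1 = H OR L OR L = H
s4 = I2 XOR s1 = L XOR L = L
s5 = s3 XNOR s4 = H XNOR L = L
s6 = s0 XOR s5 = H XOR L = H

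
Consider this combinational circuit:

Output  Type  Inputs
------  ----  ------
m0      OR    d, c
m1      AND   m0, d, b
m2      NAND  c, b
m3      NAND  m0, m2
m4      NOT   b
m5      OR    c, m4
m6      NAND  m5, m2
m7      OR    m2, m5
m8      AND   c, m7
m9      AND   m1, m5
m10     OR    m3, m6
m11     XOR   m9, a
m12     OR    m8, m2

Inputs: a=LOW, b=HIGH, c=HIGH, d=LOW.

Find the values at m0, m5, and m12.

m0 = d OR c = LOW OR HIGH = HIGH
m2 = c NAND b = HIGH NAND HIGH = LOW
m4 = NOT b = NOT HIGH = LOW
m5 = c OR m4 = HIGH OR LOW = HIGH
m7 = m2 OR m5 = LOW OR HIGH = HIGH
m8 = c AND m7 = HIGH AND HIGH = HIGH
m12 = m8 OR m2 = HIGH OR LOW = HIGH

m0 = HIGH, m5 = HIGH, m12 = HIGH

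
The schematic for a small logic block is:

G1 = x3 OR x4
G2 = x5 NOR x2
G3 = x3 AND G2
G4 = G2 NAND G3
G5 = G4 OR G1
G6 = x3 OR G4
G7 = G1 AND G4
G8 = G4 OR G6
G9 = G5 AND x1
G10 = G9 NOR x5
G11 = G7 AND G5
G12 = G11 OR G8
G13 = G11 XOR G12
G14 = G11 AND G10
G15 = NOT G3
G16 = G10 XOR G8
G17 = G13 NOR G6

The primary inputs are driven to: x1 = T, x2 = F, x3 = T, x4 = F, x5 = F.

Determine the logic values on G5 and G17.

G5 = T, G17 = F

G1 = x3 OR x4 = T OR F = T
G2 = x5 NOR x2 = F NOR F = T
G3 = x3 AND G2 = T AND T = T
G4 = G2 NAND G3 = T NAND T = F
G5 = G4 OR G1 = F OR T = T
G6 = x3 OR G4 = T OR F = T
G7 = G1 AND G4 = T AND F = F
G8 = G4 OR G6 = F OR T = T
G11 = G7 AND G5 = F AND T = F
G12 = G11 OR G8 = F OR T = T
G13 = G11 XOR G12 = F XOR T = T
G17 = G13 NOR G6 = T NOR T = F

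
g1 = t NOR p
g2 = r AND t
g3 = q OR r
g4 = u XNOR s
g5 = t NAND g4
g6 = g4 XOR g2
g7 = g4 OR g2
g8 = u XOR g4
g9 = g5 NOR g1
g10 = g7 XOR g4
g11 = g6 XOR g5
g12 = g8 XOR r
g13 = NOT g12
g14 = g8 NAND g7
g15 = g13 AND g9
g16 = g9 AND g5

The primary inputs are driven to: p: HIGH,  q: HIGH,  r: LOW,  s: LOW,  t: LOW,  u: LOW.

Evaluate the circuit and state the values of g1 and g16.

g1 = LOW  g16 = LOW

g1 = t NOR p = LOW NOR HIGH = LOW
g4 = u XNOR s = LOW XNOR LOW = HIGH
g5 = t NAND g4 = LOW NAND HIGH = HIGH
g9 = g5 NOR g1 = HIGH NOR LOW = LOW
g16 = g9 AND g5 = LOW AND HIGH = LOW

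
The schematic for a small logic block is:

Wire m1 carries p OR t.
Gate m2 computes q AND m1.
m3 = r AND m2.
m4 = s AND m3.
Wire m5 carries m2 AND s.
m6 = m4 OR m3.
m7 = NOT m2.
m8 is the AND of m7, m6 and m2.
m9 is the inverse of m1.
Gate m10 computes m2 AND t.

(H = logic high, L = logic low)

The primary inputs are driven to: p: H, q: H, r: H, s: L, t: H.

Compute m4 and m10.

m1 = p OR t = H OR H = H
m2 = q AND m1 = H AND H = H
m3 = r AND m2 = H AND H = H
m4 = s AND m3 = L AND H = L
m10 = m2 AND t = H AND H = H

m4 = L  m10 = H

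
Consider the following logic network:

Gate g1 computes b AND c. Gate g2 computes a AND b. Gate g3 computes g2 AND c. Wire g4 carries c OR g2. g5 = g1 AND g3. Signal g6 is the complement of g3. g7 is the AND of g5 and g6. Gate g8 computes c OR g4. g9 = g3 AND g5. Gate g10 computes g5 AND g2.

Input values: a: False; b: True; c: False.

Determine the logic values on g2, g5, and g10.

g2 = False  g5 = False  g10 = False

g1 = b AND c = True AND False = False
g2 = a AND b = False AND True = False
g3 = g2 AND c = False AND False = False
g5 = g1 AND g3 = False AND False = False
g10 = g5 AND g2 = False AND False = False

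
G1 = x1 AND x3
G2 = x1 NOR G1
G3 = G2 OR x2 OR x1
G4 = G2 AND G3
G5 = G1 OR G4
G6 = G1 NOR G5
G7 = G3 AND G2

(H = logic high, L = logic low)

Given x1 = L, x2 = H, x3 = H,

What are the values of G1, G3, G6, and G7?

G1 = L; G3 = H; G6 = L; G7 = H

G1 = x1 AND x3 = L AND H = L
G2 = x1 NOR G1 = L NOR L = H
G3 = G2 OR x2 OR x1 = H OR H OR L = H
G4 = G2 AND G3 = H AND H = H
G5 = G1 OR G4 = L OR H = H
G6 = G1 NOR G5 = L NOR H = L
G7 = G3 AND G2 = H AND H = H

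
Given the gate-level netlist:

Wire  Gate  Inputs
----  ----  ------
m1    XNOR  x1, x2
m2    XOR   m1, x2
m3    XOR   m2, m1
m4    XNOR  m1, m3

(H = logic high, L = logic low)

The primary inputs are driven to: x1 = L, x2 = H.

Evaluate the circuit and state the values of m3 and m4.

m3 = H, m4 = L

m1 = x1 XNOR x2 = L XNOR H = L
m2 = m1 XOR x2 = L XOR H = H
m3 = m2 XOR m1 = H XOR L = H
m4 = m1 XNOR m3 = L XNOR H = L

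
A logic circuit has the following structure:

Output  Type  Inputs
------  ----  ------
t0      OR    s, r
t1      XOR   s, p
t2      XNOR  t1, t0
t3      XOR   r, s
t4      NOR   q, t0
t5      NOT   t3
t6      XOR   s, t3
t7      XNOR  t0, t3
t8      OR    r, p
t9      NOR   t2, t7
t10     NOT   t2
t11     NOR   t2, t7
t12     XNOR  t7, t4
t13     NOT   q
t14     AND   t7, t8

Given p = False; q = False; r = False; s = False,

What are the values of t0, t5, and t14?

t0 = s OR r = False OR False = False
t3 = r XOR s = False XOR False = False
t5 = NOT t3 = NOT False = True
t7 = t0 XNOR t3 = False XNOR False = True
t8 = r OR p = False OR False = False
t14 = t7 AND t8 = True AND False = False

t0 = False, t5 = True, t14 = False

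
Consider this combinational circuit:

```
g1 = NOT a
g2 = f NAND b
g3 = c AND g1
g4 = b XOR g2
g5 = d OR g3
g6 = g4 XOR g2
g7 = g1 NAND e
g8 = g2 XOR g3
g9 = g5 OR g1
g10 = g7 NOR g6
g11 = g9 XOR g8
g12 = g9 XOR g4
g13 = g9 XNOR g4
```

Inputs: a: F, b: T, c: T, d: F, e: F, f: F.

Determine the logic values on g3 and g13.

g3 = T; g13 = F

g1 = NOT a = NOT F = T
g2 = f NAND b = F NAND T = T
g3 = c AND g1 = T AND T = T
g4 = b XOR g2 = T XOR T = F
g5 = d OR g3 = F OR T = T
g9 = g5 OR g1 = T OR T = T
g13 = g9 XNOR g4 = T XNOR F = F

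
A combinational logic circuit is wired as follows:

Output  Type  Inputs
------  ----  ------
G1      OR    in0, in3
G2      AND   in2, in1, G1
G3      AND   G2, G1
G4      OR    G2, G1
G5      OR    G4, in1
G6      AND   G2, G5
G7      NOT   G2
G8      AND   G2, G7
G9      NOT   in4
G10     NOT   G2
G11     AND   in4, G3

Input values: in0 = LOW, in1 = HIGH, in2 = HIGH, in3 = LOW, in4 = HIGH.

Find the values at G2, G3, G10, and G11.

G1 = in0 OR in3 = LOW OR LOW = LOW
G2 = in2 AND in1 AND G1 = HIGH AND HIGH AND LOW = LOW
G3 = G2 AND G1 = LOW AND LOW = LOW
G10 = NOT G2 = NOT LOW = HIGH
G11 = in4 AND G3 = HIGH AND LOW = LOW

G2 = LOW  G3 = LOW  G10 = HIGH  G11 = LOW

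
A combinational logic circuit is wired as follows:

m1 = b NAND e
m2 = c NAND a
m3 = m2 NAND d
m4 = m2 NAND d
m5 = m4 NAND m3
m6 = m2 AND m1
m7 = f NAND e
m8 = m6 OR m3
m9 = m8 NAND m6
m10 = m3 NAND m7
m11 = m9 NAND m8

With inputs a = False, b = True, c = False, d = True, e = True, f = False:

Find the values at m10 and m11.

m10 = True, m11 = True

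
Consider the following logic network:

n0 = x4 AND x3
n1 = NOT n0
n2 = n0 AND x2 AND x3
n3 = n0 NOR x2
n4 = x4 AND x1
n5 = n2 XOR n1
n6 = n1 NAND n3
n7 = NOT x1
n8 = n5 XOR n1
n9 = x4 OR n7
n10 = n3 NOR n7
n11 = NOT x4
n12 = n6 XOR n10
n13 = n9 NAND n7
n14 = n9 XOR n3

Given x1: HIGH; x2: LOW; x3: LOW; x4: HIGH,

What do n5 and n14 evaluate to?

n5 = HIGH, n14 = LOW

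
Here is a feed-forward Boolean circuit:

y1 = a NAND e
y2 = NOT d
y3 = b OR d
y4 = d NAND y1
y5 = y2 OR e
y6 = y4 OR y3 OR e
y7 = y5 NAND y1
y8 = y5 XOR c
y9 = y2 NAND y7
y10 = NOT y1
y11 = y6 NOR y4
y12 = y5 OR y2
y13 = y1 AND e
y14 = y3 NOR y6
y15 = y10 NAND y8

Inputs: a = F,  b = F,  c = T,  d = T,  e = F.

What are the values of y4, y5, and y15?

y1 = a NAND e = F NAND F = T
y2 = NOT d = NOT T = F
y4 = d NAND y1 = T NAND T = F
y5 = y2 OR e = F OR F = F
y8 = y5 XOR c = F XOR T = T
y10 = NOT y1 = NOT T = F
y15 = y10 NAND y8 = F NAND T = T

y4 = F; y5 = F; y15 = T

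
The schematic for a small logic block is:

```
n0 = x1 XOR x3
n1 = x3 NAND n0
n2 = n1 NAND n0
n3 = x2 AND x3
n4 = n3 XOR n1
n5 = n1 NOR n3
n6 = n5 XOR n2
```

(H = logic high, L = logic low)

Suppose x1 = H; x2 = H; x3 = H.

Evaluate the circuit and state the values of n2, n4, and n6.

n2 = H; n4 = L; n6 = H

n0 = x1 XOR x3 = H XOR H = L
n1 = x3 NAND n0 = H NAND L = H
n2 = n1 NAND n0 = H NAND L = H
n3 = x2 AND x3 = H AND H = H
n4 = n3 XOR n1 = H XOR H = L
n5 = n1 NOR n3 = H NOR H = L
n6 = n5 XOR n2 = L XOR H = H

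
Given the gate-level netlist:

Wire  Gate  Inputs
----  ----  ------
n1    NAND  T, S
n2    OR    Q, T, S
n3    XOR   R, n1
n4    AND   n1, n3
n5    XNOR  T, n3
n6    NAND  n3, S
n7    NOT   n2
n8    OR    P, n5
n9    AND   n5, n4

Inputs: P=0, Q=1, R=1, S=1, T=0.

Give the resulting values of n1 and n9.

n1 = T NAND S = 0 NAND 1 = 1
n3 = R XOR n1 = 1 XOR 1 = 0
n4 = n1 AND n3 = 1 AND 0 = 0
n5 = T XNOR n3 = 0 XNOR 0 = 1
n9 = n5 AND n4 = 1 AND 0 = 0

n1 = 1; n9 = 0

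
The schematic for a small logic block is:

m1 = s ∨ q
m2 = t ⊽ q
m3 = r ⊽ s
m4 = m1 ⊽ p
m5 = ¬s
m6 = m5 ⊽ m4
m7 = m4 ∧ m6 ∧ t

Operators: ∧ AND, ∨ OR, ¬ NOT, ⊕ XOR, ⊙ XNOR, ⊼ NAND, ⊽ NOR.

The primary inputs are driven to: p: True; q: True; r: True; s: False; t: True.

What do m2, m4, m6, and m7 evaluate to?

m1 = s OR q = False OR True = True
m2 = t NOR q = True NOR True = False
m4 = m1 NOR p = True NOR True = False
m5 = NOT s = NOT False = True
m6 = m5 NOR m4 = True NOR False = False
m7 = m4 AND m6 AND t = False AND False AND True = False

m2 = False, m4 = False, m6 = False, m7 = False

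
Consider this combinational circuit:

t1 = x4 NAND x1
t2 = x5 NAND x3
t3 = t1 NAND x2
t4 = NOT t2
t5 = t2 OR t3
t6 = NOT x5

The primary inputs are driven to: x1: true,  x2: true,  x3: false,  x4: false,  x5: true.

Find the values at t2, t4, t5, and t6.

t2 = true, t4 = false, t5 = true, t6 = false

t1 = x4 NAND x1 = false NAND true = true
t2 = x5 NAND x3 = true NAND false = true
t3 = t1 NAND x2 = true NAND true = false
t4 = NOT t2 = NOT true = false
t5 = t2 OR t3 = true OR false = true
t6 = NOT x5 = NOT true = false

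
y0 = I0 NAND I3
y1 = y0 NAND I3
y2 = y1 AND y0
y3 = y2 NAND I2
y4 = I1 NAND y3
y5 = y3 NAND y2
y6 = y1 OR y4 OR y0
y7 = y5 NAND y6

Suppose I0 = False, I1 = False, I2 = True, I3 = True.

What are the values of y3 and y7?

y0 = I0 NAND I3 = False NAND True = True
y1 = y0 NAND I3 = True NAND True = False
y2 = y1 AND y0 = False AND True = False
y3 = y2 NAND I2 = False NAND True = True
y4 = I1 NAND y3 = False NAND True = True
y5 = y3 NAND y2 = True NAND False = True
y6 = y1 OR y4 OR y0 = False OR True OR True = True
y7 = y5 NAND y6 = True NAND True = False

y3 = True, y7 = False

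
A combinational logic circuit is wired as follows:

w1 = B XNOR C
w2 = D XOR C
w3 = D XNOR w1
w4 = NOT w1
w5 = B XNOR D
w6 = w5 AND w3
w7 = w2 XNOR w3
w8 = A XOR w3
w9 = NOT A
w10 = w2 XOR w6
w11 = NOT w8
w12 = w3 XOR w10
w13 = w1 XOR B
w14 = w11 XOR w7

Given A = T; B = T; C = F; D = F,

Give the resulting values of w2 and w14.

w1 = B XNOR C = T XNOR F = F
w2 = D XOR C = F XOR F = F
w3 = D XNOR w1 = F XNOR F = T
w7 = w2 XNOR w3 = F XNOR T = F
w8 = A XOR w3 = T XOR T = F
w11 = NOT w8 = NOT F = T
w14 = w11 XOR w7 = T XOR F = T

w2 = F  w14 = T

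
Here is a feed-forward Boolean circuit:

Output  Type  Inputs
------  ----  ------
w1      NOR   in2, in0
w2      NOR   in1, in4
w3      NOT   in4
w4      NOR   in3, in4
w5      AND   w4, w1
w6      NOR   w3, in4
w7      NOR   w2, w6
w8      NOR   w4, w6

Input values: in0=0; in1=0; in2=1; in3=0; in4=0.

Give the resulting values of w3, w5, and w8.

w3 = 1, w5 = 0, w8 = 0

w1 = in2 NOR in0 = 1 NOR 0 = 0
w3 = NOT in4 = NOT 0 = 1
w4 = in3 NOR in4 = 0 NOR 0 = 1
w5 = w4 AND w1 = 1 AND 0 = 0
w6 = w3 NOR in4 = 1 NOR 0 = 0
w8 = w4 NOR w6 = 1 NOR 0 = 0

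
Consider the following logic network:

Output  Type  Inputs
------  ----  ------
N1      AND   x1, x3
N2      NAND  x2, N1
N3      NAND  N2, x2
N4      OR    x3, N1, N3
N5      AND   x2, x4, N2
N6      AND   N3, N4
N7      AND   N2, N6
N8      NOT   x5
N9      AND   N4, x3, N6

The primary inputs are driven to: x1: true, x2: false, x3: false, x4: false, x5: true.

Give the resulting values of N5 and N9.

N5 = false; N9 = false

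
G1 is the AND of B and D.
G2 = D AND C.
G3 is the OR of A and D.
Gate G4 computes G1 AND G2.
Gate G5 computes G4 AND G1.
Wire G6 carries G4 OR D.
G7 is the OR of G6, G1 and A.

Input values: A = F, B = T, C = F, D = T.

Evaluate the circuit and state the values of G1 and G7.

G1 = T, G7 = T

G1 = B AND D = T AND T = T
G2 = D AND C = T AND F = F
G4 = G1 AND G2 = T AND F = F
G6 = G4 OR D = F OR T = T
G7 = G6 OR G1 OR A = T OR T OR F = T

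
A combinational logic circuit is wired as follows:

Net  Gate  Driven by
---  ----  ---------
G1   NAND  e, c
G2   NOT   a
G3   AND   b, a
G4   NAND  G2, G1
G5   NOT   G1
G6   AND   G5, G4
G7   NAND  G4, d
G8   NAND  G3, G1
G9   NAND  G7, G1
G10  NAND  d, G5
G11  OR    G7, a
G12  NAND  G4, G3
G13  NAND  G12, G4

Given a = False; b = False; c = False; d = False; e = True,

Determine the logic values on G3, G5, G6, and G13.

G1 = e NAND c = True NAND False = True
G2 = NOT a = NOT False = True
G3 = b AND a = False AND False = False
G4 = G2 NAND G1 = True NAND True = False
G5 = NOT G1 = NOT True = False
G6 = G5 AND G4 = False AND False = False
G12 = G4 NAND G3 = False NAND False = True
G13 = G12 NAND G4 = True NAND False = True

G3 = False, G5 = False, G6 = False, G13 = True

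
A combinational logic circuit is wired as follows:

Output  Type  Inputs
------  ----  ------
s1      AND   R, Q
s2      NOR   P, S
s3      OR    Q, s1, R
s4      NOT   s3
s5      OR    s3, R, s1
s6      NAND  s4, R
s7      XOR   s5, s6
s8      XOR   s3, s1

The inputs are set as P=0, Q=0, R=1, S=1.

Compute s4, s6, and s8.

s4 = 0; s6 = 1; s8 = 1

s1 = R AND Q = 1 AND 0 = 0
s3 = Q OR s1 OR R = 0 OR 0 OR 1 = 1
s4 = NOT s3 = NOT 1 = 0
s6 = s4 NAND R = 0 NAND 1 = 1
s8 = s3 XOR s1 = 1 XOR 0 = 1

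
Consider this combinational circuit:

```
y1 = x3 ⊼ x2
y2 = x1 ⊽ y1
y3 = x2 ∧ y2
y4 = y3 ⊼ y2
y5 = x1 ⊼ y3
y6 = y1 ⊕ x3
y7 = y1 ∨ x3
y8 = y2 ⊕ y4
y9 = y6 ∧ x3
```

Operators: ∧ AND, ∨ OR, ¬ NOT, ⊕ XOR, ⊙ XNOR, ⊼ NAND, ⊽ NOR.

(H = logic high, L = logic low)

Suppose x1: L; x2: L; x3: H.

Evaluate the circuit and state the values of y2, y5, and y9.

y1 = x3 NAND x2 = H NAND L = H
y2 = x1 NOR y1 = L NOR H = L
y3 = x2 AND y2 = L AND L = L
y5 = x1 NAND y3 = L NAND L = H
y6 = y1 XOR x3 = H XOR H = L
y9 = y6 AND x3 = L AND H = L

y2 = L  y5 = H  y9 = L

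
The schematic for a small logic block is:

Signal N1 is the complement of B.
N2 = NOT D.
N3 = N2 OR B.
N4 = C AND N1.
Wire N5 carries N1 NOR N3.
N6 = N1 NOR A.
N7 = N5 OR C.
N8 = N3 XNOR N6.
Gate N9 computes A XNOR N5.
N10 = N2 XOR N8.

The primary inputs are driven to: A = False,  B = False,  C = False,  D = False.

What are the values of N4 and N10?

N4 = False  N10 = True

N1 = NOT B = NOT False = True
N2 = NOT D = NOT False = True
N3 = N2 OR B = True OR False = True
N4 = C AND N1 = False AND True = False
N6 = N1 NOR A = True NOR False = False
N8 = N3 XNOR N6 = True XNOR False = False
N10 = N2 XOR N8 = True XOR False = True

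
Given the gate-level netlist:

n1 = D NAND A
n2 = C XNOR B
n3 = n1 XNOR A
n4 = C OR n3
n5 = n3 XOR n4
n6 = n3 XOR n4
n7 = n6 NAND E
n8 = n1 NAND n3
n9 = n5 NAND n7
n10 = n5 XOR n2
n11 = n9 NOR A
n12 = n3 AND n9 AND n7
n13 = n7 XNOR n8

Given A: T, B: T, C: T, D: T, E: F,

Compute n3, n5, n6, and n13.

n3 = F, n5 = T, n6 = T, n13 = T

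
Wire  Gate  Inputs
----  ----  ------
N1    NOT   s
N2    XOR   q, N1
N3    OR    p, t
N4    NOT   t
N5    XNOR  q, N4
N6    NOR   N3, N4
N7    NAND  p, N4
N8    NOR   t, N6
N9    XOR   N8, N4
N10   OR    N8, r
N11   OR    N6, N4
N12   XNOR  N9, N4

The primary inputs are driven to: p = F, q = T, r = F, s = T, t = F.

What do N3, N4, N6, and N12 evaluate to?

N3 = F, N4 = T, N6 = F, N12 = F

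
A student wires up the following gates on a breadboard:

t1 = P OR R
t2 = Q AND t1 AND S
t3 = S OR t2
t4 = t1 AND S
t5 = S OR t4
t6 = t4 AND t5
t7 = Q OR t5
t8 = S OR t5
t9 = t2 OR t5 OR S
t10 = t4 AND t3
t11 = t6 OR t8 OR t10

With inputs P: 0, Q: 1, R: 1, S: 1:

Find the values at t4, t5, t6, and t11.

t4 = 1; t5 = 1; t6 = 1; t11 = 1

t1 = P OR R = 0 OR 1 = 1
t2 = Q AND t1 AND S = 1 AND 1 AND 1 = 1
t3 = S OR t2 = 1 OR 1 = 1
t4 = t1 AND S = 1 AND 1 = 1
t5 = S OR t4 = 1 OR 1 = 1
t6 = t4 AND t5 = 1 AND 1 = 1
t8 = S OR t5 = 1 OR 1 = 1
t10 = t4 AND t3 = 1 AND 1 = 1
t11 = t6 OR t8 OR t10 = 1 OR 1 OR 1 = 1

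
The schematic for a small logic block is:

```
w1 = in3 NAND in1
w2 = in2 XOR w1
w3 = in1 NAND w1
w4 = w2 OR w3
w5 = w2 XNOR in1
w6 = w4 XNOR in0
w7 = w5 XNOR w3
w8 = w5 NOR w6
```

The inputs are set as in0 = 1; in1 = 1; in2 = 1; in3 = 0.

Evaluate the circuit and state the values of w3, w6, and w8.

w3 = 0; w6 = 0; w8 = 1

w1 = in3 NAND in1 = 0 NAND 1 = 1
w2 = in2 XOR w1 = 1 XOR 1 = 0
w3 = in1 NAND w1 = 1 NAND 1 = 0
w4 = w2 OR w3 = 0 OR 0 = 0
w5 = w2 XNOR in1 = 0 XNOR 1 = 0
w6 = w4 XNOR in0 = 0 XNOR 1 = 0
w8 = w5 NOR w6 = 0 NOR 0 = 1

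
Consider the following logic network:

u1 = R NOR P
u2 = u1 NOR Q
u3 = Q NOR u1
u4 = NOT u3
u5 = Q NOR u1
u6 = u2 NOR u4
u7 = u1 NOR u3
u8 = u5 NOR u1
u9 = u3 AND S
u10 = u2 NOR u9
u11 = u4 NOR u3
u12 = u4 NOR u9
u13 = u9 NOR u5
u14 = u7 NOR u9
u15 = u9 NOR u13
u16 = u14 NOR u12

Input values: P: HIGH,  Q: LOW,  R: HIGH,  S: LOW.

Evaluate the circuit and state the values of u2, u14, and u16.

u2 = HIGH  u14 = HIGH  u16 = LOW

u1 = R NOR P = HIGH NOR HIGH = LOW
u2 = u1 NOR Q = LOW NOR LOW = HIGH
u3 = Q NOR u1 = LOW NOR LOW = HIGH
u4 = NOT u3 = NOT HIGH = LOW
u7 = u1 NOR u3 = LOW NOR HIGH = LOW
u9 = u3 AND S = HIGH AND LOW = LOW
u12 = u4 NOR u9 = LOW NOR LOW = HIGH
u14 = u7 NOR u9 = LOW NOR LOW = HIGH
u16 = u14 NOR u12 = HIGH NOR HIGH = LOW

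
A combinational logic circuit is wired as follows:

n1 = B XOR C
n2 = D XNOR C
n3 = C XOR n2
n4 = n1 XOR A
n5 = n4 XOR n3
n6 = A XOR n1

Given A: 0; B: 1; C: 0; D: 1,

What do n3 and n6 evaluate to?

n3 = 0; n6 = 1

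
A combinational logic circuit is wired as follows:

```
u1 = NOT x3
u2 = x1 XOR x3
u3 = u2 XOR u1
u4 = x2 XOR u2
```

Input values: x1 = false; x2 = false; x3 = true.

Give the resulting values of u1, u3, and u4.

u1 = false, u3 = true, u4 = true

u1 = NOT x3 = NOT true = false
u2 = x1 XOR x3 = false XOR true = true
u3 = u2 XOR u1 = true XOR false = true
u4 = x2 XOR u2 = false XOR true = true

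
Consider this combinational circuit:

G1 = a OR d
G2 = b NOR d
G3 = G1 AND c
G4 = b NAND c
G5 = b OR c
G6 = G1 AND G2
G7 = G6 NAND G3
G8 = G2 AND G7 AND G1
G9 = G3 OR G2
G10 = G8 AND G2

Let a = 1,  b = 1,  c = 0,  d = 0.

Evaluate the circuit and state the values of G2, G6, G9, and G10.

G2 = 0  G6 = 0  G9 = 0  G10 = 0

G1 = a OR d = 1 OR 0 = 1
G2 = b NOR d = 1 NOR 0 = 0
G3 = G1 AND c = 1 AND 0 = 0
G6 = G1 AND G2 = 1 AND 0 = 0
G7 = G6 NAND G3 = 0 NAND 0 = 1
G8 = G2 AND G7 AND G1 = 0 AND 1 AND 1 = 0
G9 = G3 OR G2 = 0 OR 0 = 0
G10 = G8 AND G2 = 0 AND 0 = 0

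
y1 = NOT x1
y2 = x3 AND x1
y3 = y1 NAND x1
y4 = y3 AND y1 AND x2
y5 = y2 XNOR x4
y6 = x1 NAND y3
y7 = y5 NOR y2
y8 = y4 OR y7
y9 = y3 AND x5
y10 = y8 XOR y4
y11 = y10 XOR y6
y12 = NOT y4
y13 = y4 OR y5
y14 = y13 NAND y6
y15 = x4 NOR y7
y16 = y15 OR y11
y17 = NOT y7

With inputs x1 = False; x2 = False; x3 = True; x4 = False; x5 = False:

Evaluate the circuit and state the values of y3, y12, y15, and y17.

y3 = True, y12 = True, y15 = True, y17 = True

y1 = NOT x1 = NOT False = True
y2 = x3 AND x1 = True AND False = False
y3 = y1 NAND x1 = True NAND False = True
y4 = y3 AND y1 AND x2 = True AND True AND False = False
y5 = y2 XNOR x4 = False XNOR False = True
y7 = y5 NOR y2 = True NOR False = False
y12 = NOT y4 = NOT False = True
y15 = x4 NOR y7 = False NOR False = True
y17 = NOT y7 = NOT False = True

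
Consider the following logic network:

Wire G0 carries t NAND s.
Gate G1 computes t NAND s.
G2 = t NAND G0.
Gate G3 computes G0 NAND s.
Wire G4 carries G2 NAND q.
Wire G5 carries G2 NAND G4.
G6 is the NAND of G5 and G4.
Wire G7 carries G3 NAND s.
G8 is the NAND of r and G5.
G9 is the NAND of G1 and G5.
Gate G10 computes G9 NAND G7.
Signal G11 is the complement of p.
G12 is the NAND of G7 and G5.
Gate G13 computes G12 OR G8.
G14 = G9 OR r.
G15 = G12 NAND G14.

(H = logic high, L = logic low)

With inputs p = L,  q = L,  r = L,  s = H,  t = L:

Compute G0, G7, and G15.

G0 = t NAND s = L NAND H = H
G1 = t NAND s = L NAND H = H
G2 = t NAND G0 = L NAND H = H
G3 = G0 NAND s = H NAND H = L
G4 = G2 NAND q = H NAND L = H
G5 = G2 NAND G4 = H NAND H = L
G7 = G3 NAND s = L NAND H = H
G9 = G1 NAND G5 = H NAND L = H
G12 = G7 NAND G5 = H NAND L = H
G14 = G9 OR r = H OR L = H
G15 = G12 NAND G14 = H NAND H = L

G0 = H; G7 = H; G15 = L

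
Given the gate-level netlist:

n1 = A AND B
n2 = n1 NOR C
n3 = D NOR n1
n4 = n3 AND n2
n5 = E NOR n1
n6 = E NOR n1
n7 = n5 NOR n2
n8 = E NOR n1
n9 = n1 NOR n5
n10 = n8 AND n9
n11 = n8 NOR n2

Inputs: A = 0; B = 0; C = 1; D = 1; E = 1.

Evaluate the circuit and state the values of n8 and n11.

n8 = 0  n11 = 1

n1 = A AND B = 0 AND 0 = 0
n2 = n1 NOR C = 0 NOR 1 = 0
n8 = E NOR n1 = 1 NOR 0 = 0
n11 = n8 NOR n2 = 0 NOR 0 = 1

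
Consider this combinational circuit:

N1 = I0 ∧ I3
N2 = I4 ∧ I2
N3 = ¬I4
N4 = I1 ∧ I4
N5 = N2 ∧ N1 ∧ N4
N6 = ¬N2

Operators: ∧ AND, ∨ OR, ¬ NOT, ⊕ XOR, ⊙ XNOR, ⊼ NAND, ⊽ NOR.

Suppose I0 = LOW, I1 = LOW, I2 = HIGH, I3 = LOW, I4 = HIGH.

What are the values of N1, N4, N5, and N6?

N1 = I0 AND I3 = LOW AND LOW = LOW
N2 = I4 AND I2 = HIGH AND HIGH = HIGH
N4 = I1 AND I4 = LOW AND HIGH = LOW
N5 = N2 AND N1 AND N4 = HIGH AND LOW AND LOW = LOW
N6 = NOT N2 = NOT HIGH = LOW

N1 = LOW, N4 = LOW, N5 = LOW, N6 = LOW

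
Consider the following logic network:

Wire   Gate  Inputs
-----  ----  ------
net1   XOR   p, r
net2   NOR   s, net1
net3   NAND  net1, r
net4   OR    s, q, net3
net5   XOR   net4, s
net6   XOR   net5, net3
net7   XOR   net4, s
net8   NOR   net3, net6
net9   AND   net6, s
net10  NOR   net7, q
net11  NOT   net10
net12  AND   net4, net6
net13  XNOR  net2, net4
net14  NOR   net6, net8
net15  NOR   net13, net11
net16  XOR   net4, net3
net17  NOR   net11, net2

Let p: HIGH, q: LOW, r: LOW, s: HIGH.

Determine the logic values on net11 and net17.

net11 = LOW; net17 = HIGH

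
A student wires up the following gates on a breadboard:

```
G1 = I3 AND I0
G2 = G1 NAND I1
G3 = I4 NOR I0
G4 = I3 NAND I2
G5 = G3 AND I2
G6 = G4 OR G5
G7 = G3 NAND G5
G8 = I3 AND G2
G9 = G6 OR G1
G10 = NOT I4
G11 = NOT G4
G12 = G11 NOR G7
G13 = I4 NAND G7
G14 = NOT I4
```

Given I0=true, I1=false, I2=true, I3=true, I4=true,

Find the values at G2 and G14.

G2 = true  G14 = false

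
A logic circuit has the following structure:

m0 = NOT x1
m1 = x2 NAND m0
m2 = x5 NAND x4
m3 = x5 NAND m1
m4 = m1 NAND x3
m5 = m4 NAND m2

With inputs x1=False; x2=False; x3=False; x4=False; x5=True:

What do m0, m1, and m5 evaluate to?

m0 = True  m1 = True  m5 = False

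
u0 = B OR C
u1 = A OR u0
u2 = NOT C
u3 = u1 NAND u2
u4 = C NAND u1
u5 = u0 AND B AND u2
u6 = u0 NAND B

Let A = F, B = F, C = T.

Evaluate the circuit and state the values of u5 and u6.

u0 = B OR C = F OR T = T
u2 = NOT C = NOT T = F
u5 = u0 AND B AND u2 = T AND F AND F = F
u6 = u0 NAND B = T NAND F = T

u5 = F, u6 = T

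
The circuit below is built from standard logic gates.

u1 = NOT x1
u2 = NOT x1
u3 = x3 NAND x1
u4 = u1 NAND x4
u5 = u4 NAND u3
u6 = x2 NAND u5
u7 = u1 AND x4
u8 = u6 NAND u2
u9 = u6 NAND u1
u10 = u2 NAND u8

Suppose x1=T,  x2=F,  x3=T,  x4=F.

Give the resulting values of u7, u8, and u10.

u7 = F; u8 = T; u10 = T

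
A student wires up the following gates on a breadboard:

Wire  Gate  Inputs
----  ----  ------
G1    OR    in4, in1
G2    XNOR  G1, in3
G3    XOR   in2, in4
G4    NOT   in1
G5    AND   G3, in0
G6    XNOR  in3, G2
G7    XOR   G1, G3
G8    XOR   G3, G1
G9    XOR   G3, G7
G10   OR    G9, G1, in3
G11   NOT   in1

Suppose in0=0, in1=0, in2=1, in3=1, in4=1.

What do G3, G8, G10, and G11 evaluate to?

G3 = 0, G8 = 1, G10 = 1, G11 = 1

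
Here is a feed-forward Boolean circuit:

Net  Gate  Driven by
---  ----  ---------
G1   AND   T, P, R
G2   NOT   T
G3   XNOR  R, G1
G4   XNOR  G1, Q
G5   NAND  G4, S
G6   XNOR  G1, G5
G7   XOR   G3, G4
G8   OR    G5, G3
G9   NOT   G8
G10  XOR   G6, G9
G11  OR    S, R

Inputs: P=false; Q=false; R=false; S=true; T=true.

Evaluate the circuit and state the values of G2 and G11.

G2 = NOT T = NOT true = false
G11 = S OR R = true OR false = true

G2 = false  G11 = true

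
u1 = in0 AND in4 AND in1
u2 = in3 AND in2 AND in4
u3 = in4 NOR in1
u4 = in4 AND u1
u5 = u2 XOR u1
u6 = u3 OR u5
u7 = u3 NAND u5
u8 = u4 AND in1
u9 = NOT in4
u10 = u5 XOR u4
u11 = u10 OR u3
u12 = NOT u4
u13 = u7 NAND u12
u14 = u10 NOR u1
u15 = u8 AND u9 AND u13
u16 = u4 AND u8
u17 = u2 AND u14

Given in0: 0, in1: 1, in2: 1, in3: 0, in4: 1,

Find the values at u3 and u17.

u3 = 0  u17 = 0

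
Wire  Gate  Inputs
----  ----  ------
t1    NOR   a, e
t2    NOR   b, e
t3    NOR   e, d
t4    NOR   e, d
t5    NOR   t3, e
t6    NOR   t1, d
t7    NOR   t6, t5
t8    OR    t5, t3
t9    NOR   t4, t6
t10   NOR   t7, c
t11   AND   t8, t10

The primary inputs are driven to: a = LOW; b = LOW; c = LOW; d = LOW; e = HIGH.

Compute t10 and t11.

t1 = a NOR e = LOW NOR HIGH = LOW
t3 = e NOR d = HIGH NOR LOW = LOW
t5 = t3 NOR e = LOW NOR HIGH = LOW
t6 = t1 NOR d = LOW NOR LOW = HIGH
t7 = t6 NOR t5 = HIGH NOR LOW = LOW
t8 = t5 OR t3 = LOW OR LOW = LOW
t10 = t7 NOR c = LOW NOR LOW = HIGH
t11 = t8 AND t10 = LOW AND HIGH = LOW

t10 = HIGH; t11 = LOW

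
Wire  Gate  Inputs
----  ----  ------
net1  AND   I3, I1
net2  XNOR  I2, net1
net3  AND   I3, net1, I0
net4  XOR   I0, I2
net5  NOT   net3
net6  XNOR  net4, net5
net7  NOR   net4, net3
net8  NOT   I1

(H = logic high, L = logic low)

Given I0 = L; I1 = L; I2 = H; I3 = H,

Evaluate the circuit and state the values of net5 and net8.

net5 = H, net8 = H

net1 = I3 AND I1 = H AND L = L
net3 = I3 AND net1 AND I0 = H AND L AND L = L
net5 = NOT net3 = NOT L = H
net8 = NOT I1 = NOT L = H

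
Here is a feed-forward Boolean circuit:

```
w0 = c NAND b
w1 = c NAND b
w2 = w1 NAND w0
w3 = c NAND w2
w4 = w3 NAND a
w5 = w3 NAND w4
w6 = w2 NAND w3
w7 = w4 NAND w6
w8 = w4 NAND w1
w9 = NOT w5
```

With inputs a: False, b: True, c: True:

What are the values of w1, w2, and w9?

w0 = c NAND b = True NAND True = False
w1 = c NAND b = True NAND True = False
w2 = w1 NAND w0 = False NAND False = True
w3 = c NAND w2 = True NAND True = False
w4 = w3 NAND a = False NAND False = True
w5 = w3 NAND w4 = False NAND True = True
w9 = NOT w5 = NOT True = False

w1 = False, w2 = True, w9 = False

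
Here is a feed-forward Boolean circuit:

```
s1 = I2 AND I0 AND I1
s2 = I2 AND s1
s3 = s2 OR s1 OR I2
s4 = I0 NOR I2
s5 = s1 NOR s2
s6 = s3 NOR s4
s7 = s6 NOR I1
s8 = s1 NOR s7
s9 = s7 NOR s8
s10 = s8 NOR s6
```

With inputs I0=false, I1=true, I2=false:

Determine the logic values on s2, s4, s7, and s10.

s1 = I2 AND I0 AND I1 = false AND false AND true = false
s2 = I2 AND s1 = false AND false = false
s3 = s2 OR s1 OR I2 = false OR false OR false = false
s4 = I0 NOR I2 = false NOR false = true
s6 = s3 NOR s4 = false NOR true = false
s7 = s6 NOR I1 = false NOR true = false
s8 = s1 NOR s7 = false NOR false = true
s10 = s8 NOR s6 = true NOR false = false

s2 = false, s4 = true, s7 = false, s10 = false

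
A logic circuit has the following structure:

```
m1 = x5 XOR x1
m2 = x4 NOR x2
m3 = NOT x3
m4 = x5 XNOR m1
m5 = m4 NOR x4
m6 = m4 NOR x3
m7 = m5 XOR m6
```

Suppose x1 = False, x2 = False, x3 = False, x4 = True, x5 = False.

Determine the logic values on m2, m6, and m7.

m2 = False; m6 = False; m7 = False

m1 = x5 XOR x1 = False XOR False = False
m2 = x4 NOR x2 = True NOR False = False
m4 = x5 XNOR m1 = False XNOR False = True
m5 = m4 NOR x4 = True NOR True = False
m6 = m4 NOR x3 = True NOR False = False
m7 = m5 XOR m6 = False XOR False = False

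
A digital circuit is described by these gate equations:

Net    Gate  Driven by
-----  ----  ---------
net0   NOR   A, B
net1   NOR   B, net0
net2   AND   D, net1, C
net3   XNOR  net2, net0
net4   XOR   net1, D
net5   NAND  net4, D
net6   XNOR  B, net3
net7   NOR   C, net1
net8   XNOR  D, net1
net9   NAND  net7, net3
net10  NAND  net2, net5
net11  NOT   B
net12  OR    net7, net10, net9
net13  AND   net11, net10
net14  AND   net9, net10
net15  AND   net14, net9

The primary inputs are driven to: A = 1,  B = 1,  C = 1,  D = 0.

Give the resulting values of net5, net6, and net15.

net5 = 1  net6 = 1  net15 = 1

net0 = A NOR B = 1 NOR 1 = 0
net1 = B NOR net0 = 1 NOR 0 = 0
net2 = D AND net1 AND C = 0 AND 0 AND 1 = 0
net3 = net2 XNOR net0 = 0 XNOR 0 = 1
net4 = net1 XOR D = 0 XOR 0 = 0
net5 = net4 NAND D = 0 NAND 0 = 1
net6 = B XNOR net3 = 1 XNOR 1 = 1
net7 = C NOR net1 = 1 NOR 0 = 0
net9 = net7 NAND net3 = 0 NAND 1 = 1
net10 = net2 NAND net5 = 0 NAND 1 = 1
net14 = net9 AND net10 = 1 AND 1 = 1
net15 = net14 AND net9 = 1 AND 1 = 1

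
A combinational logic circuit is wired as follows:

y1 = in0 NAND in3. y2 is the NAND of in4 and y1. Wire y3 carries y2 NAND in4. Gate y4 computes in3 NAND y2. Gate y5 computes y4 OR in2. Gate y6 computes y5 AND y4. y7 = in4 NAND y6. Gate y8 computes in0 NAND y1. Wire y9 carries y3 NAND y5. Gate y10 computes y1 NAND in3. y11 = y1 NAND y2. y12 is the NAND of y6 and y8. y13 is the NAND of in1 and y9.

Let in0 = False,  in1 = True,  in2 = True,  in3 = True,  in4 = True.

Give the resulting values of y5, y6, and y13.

y5 = True, y6 = True, y13 = True

y1 = in0 NAND in3 = False NAND True = True
y2 = in4 NAND y1 = True NAND True = False
y3 = y2 NAND in4 = False NAND True = True
y4 = in3 NAND y2 = True NAND False = True
y5 = y4 OR in2 = True OR True = True
y6 = y5 AND y4 = True AND True = True
y9 = y3 NAND y5 = True NAND True = False
y13 = in1 NAND y9 = True NAND False = True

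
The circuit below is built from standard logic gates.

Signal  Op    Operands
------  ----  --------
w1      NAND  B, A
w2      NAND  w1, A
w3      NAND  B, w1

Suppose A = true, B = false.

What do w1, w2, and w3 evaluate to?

w1 = true  w2 = false  w3 = true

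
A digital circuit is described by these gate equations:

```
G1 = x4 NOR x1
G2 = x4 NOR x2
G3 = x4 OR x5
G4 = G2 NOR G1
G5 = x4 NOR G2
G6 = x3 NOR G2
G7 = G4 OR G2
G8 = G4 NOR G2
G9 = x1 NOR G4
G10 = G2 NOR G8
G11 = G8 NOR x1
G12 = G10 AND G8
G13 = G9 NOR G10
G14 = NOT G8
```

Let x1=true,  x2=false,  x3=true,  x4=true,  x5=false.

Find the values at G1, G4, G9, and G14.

G1 = x4 NOR x1 = true NOR true = false
G2 = x4 NOR x2 = true NOR false = false
G4 = G2 NOR G1 = false NOR false = true
G8 = G4 NOR G2 = true NOR false = false
G9 = x1 NOR G4 = true NOR true = false
G14 = NOT G8 = NOT false = true

G1 = false; G4 = true; G9 = false; G14 = true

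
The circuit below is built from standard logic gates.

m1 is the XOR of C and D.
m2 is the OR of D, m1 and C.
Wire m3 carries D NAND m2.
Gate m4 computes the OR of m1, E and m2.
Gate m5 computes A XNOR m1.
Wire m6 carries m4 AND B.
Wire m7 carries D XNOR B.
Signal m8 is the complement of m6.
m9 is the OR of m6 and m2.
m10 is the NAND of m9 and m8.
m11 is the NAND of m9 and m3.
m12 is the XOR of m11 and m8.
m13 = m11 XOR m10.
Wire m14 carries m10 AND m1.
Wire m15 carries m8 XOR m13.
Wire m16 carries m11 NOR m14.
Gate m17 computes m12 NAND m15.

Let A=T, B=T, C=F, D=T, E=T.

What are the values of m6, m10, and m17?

m6 = T; m10 = T; m17 = T

m1 = C XOR D = F XOR T = T
m2 = D OR m1 OR C = T OR T OR F = T
m3 = D NAND m2 = T NAND T = F
m4 = m1 OR E OR m2 = T OR T OR T = T
m6 = m4 AND B = T AND T = T
m8 = NOT m6 = NOT T = F
m9 = m6 OR m2 = T OR T = T
m10 = m9 NAND m8 = T NAND F = T
m11 = m9 NAND m3 = T NAND F = T
m12 = m11 XOR m8 = T XOR F = T
m13 = m11 XOR m10 = T XOR T = F
m15 = m8 XOR m13 = F XOR F = F
m17 = m12 NAND m15 = T NAND F = T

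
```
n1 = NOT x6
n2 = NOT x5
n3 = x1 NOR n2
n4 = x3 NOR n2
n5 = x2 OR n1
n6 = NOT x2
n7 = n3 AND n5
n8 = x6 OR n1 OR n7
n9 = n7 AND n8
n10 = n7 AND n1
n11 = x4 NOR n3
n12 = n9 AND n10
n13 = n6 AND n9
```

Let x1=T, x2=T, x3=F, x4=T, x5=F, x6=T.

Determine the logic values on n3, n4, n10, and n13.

n3 = F, n4 = F, n10 = F, n13 = F

n1 = NOT x6 = NOT T = F
n2 = NOT x5 = NOT F = T
n3 = x1 NOR n2 = T NOR T = F
n4 = x3 NOR n2 = F NOR T = F
n5 = x2 OR n1 = T OR F = T
n6 = NOT x2 = NOT T = F
n7 = n3 AND n5 = F AND T = F
n8 = x6 OR n1 OR n7 = T OR F OR F = T
n9 = n7 AND n8 = F AND T = F
n10 = n7 AND n1 = F AND F = F
n13 = n6 AND n9 = F AND F = F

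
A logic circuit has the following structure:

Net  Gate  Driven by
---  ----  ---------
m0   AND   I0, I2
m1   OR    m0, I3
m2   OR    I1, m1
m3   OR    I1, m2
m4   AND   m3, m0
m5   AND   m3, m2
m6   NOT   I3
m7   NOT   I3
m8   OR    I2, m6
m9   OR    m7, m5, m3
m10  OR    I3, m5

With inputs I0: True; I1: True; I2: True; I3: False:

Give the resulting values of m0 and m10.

m0 = True  m10 = True

m0 = I0 AND I2 = True AND True = True
m1 = m0 OR I3 = True OR False = True
m2 = I1 OR m1 = True OR True = True
m3 = I1 OR m2 = True OR True = True
m5 = m3 AND m2 = True AND True = True
m10 = I3 OR m5 = False OR True = True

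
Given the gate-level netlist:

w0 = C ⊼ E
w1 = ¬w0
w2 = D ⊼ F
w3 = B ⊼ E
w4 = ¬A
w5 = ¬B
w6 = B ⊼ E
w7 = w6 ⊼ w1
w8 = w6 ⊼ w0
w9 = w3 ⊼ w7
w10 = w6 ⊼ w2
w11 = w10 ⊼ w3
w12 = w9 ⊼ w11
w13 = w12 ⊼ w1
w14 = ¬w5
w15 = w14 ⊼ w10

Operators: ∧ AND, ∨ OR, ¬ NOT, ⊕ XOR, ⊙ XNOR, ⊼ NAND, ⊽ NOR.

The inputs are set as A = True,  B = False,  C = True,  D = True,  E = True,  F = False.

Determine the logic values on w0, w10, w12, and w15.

w0 = False; w10 = False; w12 = False; w15 = True

w0 = C NAND E = True NAND True = False
w1 = NOT w0 = NOT False = True
w2 = D NAND F = True NAND False = True
w3 = B NAND E = False NAND True = True
w5 = NOT B = NOT False = True
w6 = B NAND E = False NAND True = True
w7 = w6 NAND w1 = True NAND True = False
w9 = w3 NAND w7 = True NAND False = True
w10 = w6 NAND w2 = True NAND True = False
w11 = w10 NAND w3 = False NAND True = True
w12 = w9 NAND w11 = True NAND True = False
w14 = NOT w5 = NOT True = False
w15 = w14 NAND w10 = False NAND False = True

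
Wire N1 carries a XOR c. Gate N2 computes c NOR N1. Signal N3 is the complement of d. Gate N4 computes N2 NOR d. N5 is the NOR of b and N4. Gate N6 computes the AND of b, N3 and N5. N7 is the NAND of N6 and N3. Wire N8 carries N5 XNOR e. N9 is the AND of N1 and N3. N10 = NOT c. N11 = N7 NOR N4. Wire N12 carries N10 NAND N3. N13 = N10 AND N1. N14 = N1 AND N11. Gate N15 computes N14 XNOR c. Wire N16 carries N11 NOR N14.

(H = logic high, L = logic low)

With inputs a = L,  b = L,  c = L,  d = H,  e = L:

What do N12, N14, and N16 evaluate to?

N12 = H, N14 = L, N16 = H

N1 = a XOR c = L XOR L = L
N2 = c NOR N1 = L NOR L = H
N3 = NOT d = NOT H = L
N4 = N2 NOR d = H NOR H = L
N5 = b NOR N4 = L NOR L = H
N6 = b AND N3 AND N5 = L AND L AND H = L
N7 = N6 NAND N3 = L NAND L = H
N10 = NOT c = NOT L = H
N11 = N7 NOR N4 = H NOR L = L
N12 = N10 NAND N3 = H NAND L = H
N14 = N1 AND N11 = L AND L = L
N16 = N11 NOR N14 = L NOR L = H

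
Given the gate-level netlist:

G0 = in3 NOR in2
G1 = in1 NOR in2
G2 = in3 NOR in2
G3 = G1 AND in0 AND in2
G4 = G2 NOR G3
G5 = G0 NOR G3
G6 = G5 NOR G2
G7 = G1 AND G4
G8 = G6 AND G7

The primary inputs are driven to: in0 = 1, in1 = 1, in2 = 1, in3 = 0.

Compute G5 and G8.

G5 = 1; G8 = 0

G0 = in3 NOR in2 = 0 NOR 1 = 0
G1 = in1 NOR in2 = 1 NOR 1 = 0
G2 = in3 NOR in2 = 0 NOR 1 = 0
G3 = G1 AND in0 AND in2 = 0 AND 1 AND 1 = 0
G4 = G2 NOR G3 = 0 NOR 0 = 1
G5 = G0 NOR G3 = 0 NOR 0 = 1
G6 = G5 NOR G2 = 1 NOR 0 = 0
G7 = G1 AND G4 = 0 AND 1 = 0
G8 = G6 AND G7 = 0 AND 0 = 0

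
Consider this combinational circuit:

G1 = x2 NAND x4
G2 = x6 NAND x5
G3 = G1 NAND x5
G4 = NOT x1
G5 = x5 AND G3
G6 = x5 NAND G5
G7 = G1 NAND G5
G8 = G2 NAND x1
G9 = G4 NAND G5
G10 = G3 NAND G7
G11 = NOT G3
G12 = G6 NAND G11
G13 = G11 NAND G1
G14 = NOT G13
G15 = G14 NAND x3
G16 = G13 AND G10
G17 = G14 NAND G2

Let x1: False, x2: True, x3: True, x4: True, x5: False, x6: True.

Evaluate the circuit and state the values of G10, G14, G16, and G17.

G10 = False; G14 = False; G16 = False; G17 = True

G1 = x2 NAND x4 = True NAND True = False
G2 = x6 NAND x5 = True NAND False = True
G3 = G1 NAND x5 = False NAND False = True
G5 = x5 AND G3 = False AND True = False
G7 = G1 NAND G5 = False NAND False = True
G10 = G3 NAND G7 = True NAND True = False
G11 = NOT G3 = NOT True = False
G13 = G11 NAND G1 = False NAND False = True
G14 = NOT G13 = NOT True = False
G16 = G13 AND G10 = True AND False = False
G17 = G14 NAND G2 = False NAND True = True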